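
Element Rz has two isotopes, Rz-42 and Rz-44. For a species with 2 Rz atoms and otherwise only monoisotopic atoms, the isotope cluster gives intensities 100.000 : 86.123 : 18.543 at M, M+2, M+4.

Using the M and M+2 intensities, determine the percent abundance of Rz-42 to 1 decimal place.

Let p = fractional abundance of Rz-42. I(M+2)/I(M) = [C(2,1)·p^1·(1−p)] / p^2 = 2·(1−p)/p = 86.123/100.000 = 0.8612
(1−p)/p = 0.8612/2 = 0.4306  ⇒  p = 1/(1 + 0.4306) = 0.6990
Rz-42: 69.9%, Rz-44: 30.1%.

69.9%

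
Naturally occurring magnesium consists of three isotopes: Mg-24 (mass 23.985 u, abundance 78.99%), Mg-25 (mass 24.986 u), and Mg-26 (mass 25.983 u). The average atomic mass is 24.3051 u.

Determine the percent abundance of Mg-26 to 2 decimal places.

Let x and y be the fractions of Mg-25 and Mg-26. Then x + y = 1 − 0.7899 = 0.2101 and 24.986x + 25.983y = 24.3051 − 0.7899×23.985 = 5.3593485.
Substituting: 24.986x + 25.983(0.2101 − x) = 5.3593485
(24.986 − 25.983)x = -0.0996798  ⇒  x = 0.09998, y = 0.11012
Mg-25: 10.00%, Mg-26: 11.01%.

11.01%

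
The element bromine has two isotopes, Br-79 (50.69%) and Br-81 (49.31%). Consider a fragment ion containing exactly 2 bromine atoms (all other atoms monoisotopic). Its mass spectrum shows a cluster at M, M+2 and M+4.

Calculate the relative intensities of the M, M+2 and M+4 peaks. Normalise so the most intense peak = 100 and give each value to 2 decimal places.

The 2 Br atoms are independent, so intensities follow the terms of (0.5069 + 0.4931)^2.
P(M) = 0.5069^2 = 0.256948
P(M+2) = 2 × 0.5069^1 × 0.4931^1 = 0.499905
P(M+4) = 0.4931^2 = 0.243148
The M+2 peak is largest (0.499905); scaling to 100 gives 51.40 : 100.00 : 48.64.

51.40 : 100.00 : 48.64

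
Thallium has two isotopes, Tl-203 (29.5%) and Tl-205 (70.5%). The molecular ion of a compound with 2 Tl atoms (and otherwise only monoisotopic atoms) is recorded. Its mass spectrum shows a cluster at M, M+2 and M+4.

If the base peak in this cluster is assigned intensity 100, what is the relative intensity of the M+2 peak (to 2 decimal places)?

83.69

Term probabilities: M 0.0870, M+2 0.4160, M+4 0.4970. Base peak = M+4.
P(M+4) = C(2,2) × 0.295^0 × 0.705^2 = 1 × 1.0000 × 0.497025 = 0.497025 (base)
P(M+2) = C(2,1) × 0.295^1 × 0.705^1 = 2 × 0.2950 × 0.7050 = 0.415950
Relative intensity = 0.415950 / 0.497025 × 100 = 83.69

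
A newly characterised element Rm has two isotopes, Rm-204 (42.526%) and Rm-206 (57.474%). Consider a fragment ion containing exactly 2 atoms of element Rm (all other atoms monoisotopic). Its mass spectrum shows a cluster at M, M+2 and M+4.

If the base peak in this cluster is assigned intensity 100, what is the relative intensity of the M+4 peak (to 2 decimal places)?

Binomial terms of (0.42526 + 0.57474)^2: M 0.1808, M+2 0.4888, M+4 0.3303 → M+2 is the base peak.
P(M+2) = C(2,1) × 0.42526^1 × 0.57474^1 = 2 × 0.42526 × 0.57474 = 0.488828 (base)
P(M+4) = C(2,2) × 0.42526^0 × 0.57474^2 = 1 × 1.0000 × 0.33032607 = 0.330326
Relative intensity = 0.330326 / 0.488828 × 100 = 67.58

67.58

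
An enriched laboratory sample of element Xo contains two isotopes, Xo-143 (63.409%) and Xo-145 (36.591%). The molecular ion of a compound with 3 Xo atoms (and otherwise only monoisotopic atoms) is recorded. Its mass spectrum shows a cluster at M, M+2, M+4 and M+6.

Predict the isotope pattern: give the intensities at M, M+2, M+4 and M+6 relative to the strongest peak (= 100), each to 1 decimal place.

57.8 : 100.0 : 57.7 : 11.1

Each Xo atom is independently Xo-143 (p = 0.63409) or Xo-145 (q = 0.36591); the cluster is the binomial expansion (p + q)^3.
P(M) = 0.63409^3 = 0.254949
P(M+2) = 3 × 0.63409^2 × 0.36591^1 = 0.441364
P(M+4) = 3 × 0.63409^1 × 0.36591^2 = 0.254695
P(M+6) = 0.36591^3 = 0.048992
The M+2 peak is largest (0.441364); scaling to 100 gives 57.8 : 100.0 : 57.7 : 11.1.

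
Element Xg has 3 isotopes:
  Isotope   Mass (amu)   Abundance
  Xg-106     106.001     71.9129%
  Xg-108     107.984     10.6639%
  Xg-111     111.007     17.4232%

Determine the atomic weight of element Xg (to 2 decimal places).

Average mass = Σ (abundance × isotope mass) = 0.719129 × 106.001 + 0.106639 × 107.984 + 0.174232 × 111.007
= 76.2284 + 11.5153 + 19.3410 = 107.0847 amu

107.08 amu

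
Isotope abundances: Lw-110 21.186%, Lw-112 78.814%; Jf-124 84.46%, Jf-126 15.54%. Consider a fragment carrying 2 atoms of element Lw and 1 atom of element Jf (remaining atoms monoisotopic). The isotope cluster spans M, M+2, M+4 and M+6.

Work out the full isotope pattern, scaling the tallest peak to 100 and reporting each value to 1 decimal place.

6.6 : 50.1 : 100.0 : 16.7

Element Lw pattern (n=2): 0.04488466 : 0.33395068 : 0.62116466
Element Jf pattern (n=1): 0.8446 : 0.1554
Convolve the two distributions (both contribute in 2-u steps):
  M: 0.04488466×0.8446 = 0.037910
  M+2: 0.04488466×0.1554 + 0.33395068×0.8446 = 0.289030
  M+4: 0.33395068×0.1554 + 0.62116466×0.8446 = 0.576532
  M+6: 0.62116466×0.1554 = 0.096529
Scale to base peak (0.576532) = 100: 6.6 : 50.1 : 100.0 : 16.7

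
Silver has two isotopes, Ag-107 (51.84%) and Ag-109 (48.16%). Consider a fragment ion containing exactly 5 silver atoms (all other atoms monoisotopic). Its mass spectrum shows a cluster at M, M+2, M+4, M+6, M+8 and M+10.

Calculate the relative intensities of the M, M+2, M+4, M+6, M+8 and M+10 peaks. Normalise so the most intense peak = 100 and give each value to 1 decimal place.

11.6 : 53.8 : 100.0 : 92.9 : 43.2 : 8.0

Expanding (0.5184 + 0.4816)^5:
P(M) = 0.5184^5 = 0.037439
P(M+2) = 5 × 0.5184^4 × 0.4816^1 = 0.173907
P(M+4) = 10 × 0.5184^3 × 0.4816^2 = 0.323123
P(M+6) = 10 × 0.5184^2 × 0.4816^3 = 0.300185
P(M+8) = 5 × 0.5184^1 × 0.4816^4 = 0.139438
P(M+10) = 0.4816^5 = 0.025908
The M+4 peak is largest (0.323123); scaling to 100 gives 11.6 : 53.8 : 100.0 : 92.9 : 43.2 : 8.0.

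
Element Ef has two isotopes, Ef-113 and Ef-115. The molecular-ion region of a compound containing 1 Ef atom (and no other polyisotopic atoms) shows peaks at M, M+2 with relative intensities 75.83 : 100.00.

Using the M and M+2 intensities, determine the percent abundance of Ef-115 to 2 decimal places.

Let p = fractional abundance of Ef-113. I(M+2)/I(M) = [C(1,1)·p^0·(1−p)] / p^1 = 1·(1−p)/p = 100.00/75.83 = 1.3187
(1−p)/p = 1.3187/1 = 1.3187  ⇒  p = 1/(1 + 1.3187) = 0.4313
Ef-113: 43.13%, Ef-115: 56.87%.

56.87%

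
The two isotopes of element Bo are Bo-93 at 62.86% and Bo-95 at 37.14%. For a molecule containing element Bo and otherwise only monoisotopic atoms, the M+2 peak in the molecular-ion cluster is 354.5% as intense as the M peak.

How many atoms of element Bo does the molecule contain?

6

With n Bo atoms, P(M+2)/P(M) = C(n,1)·p^(n−1)q / p^n = n·q/p = n · 0.3714/0.6286.
n = 3.545 × 0.6286/0.3714 = 6.00 ≈ 6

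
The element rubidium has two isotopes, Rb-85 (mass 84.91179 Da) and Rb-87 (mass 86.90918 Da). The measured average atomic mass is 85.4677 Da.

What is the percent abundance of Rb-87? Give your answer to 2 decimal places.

Writing the weighted mean with unknown fraction x of Rb-85:
84.91179·x + 86.90918·(1 − x) = 85.4677
(84.91179 − 86.90918)·x = 85.4677 − 86.90918
x = -1.44148 / -1.99739 = 0.72168 → 72.17% Rb-85, 27.83% Rb-87.

27.83%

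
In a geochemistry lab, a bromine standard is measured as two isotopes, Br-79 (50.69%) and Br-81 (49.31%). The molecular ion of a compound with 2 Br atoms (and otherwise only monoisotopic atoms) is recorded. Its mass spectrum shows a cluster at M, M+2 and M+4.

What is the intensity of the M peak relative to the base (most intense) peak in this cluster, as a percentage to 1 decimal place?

Term probabilities: M 0.2569, M+2 0.4999, M+4 0.2431. Base peak = M+2.
P(M+2) = C(2,1) × 0.5069^1 × 0.4931^1 = 2 × 0.5069 × 0.4931 = 0.499905 (base)
P(M) = C(2,0) × 0.5069^2 × 0.4931^0 = 1 × 0.25694761 × 1.0000 = 0.256948
Relative intensity = 0.256948 / 0.499905 × 100 = 51.4

51.4%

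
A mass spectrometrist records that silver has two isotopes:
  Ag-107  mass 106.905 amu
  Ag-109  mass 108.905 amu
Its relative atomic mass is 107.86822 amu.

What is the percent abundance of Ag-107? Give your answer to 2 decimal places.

Let x be the fractional abundance of Ag-107; then Ag-109 has abundance 1 − x.
106.905·x + 108.905·(1 − x) = 107.86822
(106.905 − 108.905)·x = 107.86822 − 108.905
x = -1.03678 / -2.000 = 0.51839 → 51.84% Ag-107, 48.16% Ag-109.

51.84%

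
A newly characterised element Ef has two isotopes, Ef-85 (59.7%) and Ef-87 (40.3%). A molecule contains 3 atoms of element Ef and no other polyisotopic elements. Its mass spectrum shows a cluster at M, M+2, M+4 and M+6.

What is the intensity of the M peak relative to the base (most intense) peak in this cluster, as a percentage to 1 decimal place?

49.4%

Term probabilities: M 0.2128, M+2 0.4309, M+4 0.2909, M+6 0.0655. Base peak = M+2.
P(M+2) = C(3,1) × 0.597^2 × 0.403^1 = 3 × 0.356409 × 0.4030 = 0.430898 (base)
P(M) = C(3,0) × 0.597^3 × 0.403^0 = 1 × 0.21277617 × 1.0000 = 0.212776
Relative intensity = 0.212776 / 0.430898 × 100 = 49.4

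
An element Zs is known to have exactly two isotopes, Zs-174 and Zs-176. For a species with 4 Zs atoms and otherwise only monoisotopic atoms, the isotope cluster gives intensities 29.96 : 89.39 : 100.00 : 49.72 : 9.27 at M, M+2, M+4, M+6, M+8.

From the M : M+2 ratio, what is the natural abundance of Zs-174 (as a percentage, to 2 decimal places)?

Let p = fractional abundance of Zs-174. I(M+2)/I(M) = [C(4,1)·p^3·(1−p)] / p^4 = 4·(1−p)/p = 89.39/29.96 = 2.9836
(1−p)/p = 2.9836/4 = 0.7459  ⇒  p = 1/(1 + 0.7459) = 0.5728
Zs-174: 57.28%, Zs-176: 42.72%.

57.28%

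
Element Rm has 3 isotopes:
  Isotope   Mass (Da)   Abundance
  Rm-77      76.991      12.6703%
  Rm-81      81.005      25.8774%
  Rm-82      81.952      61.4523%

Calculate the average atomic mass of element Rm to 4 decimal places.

81.0784 Da

Ar = Σ fᵢ·mᵢ = 0.126703 × 76.991 + 0.258774 × 81.005 + 0.614523 × 81.952
= 9.75499 + 20.96199 + 50.36139 = 81.07837 Da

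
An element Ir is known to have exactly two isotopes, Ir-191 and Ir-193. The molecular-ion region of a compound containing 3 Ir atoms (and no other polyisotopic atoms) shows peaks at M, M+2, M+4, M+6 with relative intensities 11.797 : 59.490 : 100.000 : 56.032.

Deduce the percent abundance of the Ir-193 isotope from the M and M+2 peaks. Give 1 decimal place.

62.7%

Write p for the Ir-191 fraction. I(M+2)/I(M) = [C(3,1)·p^2·(1−p)] / p^3 = 3·(1−p)/p = 59.490/11.797 = 5.0428
(1−p)/p = 5.0428/3 = 1.6809  ⇒  p = 1/(1 + 1.6809) = 0.3730
Ir-191: 37.3%, Ir-193: 62.7%.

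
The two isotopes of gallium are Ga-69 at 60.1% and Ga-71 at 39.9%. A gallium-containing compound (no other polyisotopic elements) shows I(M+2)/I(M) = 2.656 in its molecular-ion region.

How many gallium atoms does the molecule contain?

4

For n independent Ga atoms, I(M+2)/I(M) = n · (abundance Ga-71) / (abundance Ga-69) = n · 0.399/0.601.
n = 2.656 × 0.601/0.399 = 4.00 ≈ 4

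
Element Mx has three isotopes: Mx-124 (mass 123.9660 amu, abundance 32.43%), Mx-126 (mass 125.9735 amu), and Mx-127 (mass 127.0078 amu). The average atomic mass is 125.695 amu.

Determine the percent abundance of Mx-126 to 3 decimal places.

31.552%

The remaining 67.57% is split between Mx-126 (fraction x) and Mx-127 (fraction 0.6757 − x).
Substituting: 125.9735x + 127.0078(0.6757 − x) = 85.4928262
(125.9735 − 127.0078)x = -0.32634426  ⇒  x = 0.31552, y = 0.36018
Mx-126: 31.552%, Mx-127: 36.018%.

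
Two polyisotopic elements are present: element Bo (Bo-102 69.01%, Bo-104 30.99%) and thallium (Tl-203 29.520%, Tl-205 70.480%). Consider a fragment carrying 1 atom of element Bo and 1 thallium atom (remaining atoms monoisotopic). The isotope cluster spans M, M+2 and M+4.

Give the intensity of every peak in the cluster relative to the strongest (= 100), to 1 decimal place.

35.3 : 100.0 : 37.8

Element Bo pattern (n=1): 0.6901 : 0.3099
Thallium pattern (n=1): 0.2952 : 0.7048
Convolve the two distributions (both contribute in 2-u steps):
  M: 0.6901×0.2952 = 0.203718
  M+2: 0.6901×0.7048 + 0.3099×0.2952 = 0.577865
  M+4: 0.3099×0.7048 = 0.218418
Scale to base peak (0.577865) = 100: 35.3 : 100.0 : 37.8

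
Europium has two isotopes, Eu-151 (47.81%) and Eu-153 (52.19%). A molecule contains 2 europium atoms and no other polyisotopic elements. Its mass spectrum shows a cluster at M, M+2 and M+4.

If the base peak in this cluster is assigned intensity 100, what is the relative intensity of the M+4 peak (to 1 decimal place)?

54.6

Term probabilities: M 0.2286, M+2 0.4990, M+4 0.2724. Base peak = M+2.
P(M+2) = C(2,1) × 0.4781^1 × 0.5219^1 = 2 × 0.4781 × 0.5219 = 0.499041 (base)
P(M+4) = C(2,2) × 0.4781^0 × 0.5219^2 = 1 × 1.0000 × 0.27237961 = 0.272380
Relative intensity = 0.272380 / 0.499041 × 100 = 54.6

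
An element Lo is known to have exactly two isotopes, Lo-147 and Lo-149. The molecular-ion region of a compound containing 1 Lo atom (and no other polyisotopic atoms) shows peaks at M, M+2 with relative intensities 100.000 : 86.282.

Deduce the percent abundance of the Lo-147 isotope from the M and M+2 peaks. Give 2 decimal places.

53.68%

Write p for the Lo-147 fraction. I(M+2)/I(M) = [C(1,1)·p^0·(1−p)] / p^1 = 1·(1−p)/p = 86.282/100.000 = 0.8628
(1−p)/p = 0.8628/1 = 0.8628  ⇒  p = 1/(1 + 0.8628) = 0.5368
Lo-147: 53.68%, Lo-149: 46.32%.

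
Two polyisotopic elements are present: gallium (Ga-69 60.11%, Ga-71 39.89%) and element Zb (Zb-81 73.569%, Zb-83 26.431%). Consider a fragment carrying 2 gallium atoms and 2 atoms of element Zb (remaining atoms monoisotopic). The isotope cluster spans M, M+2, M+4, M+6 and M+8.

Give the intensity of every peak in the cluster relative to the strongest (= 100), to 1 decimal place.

48.9 : 100.0 : 74.5 : 23.8 : 2.8

Gallium pattern (n=2): 0.36132121 : 0.47955758 : 0.15912121
Element Zb pattern (n=2): 0.54123978 : 0.38890045 : 0.06985978
Convolve the two distributions (both contribute in 2-u steps):
  M: 0.36132121×0.54123978 = 0.195561
  M+2: 0.36132121×0.38890045 + 0.47955758×0.54123978 = 0.400074
  M+4: 0.36132121×0.06985978 + 0.47955758×0.38890045 + 0.15912121×0.54123978 = 0.297865
  M+6: 0.47955758×0.06985978 + 0.15912121×0.38890045 = 0.095384
  M+8: 0.15912121×0.06985978 = 0.011116
Scale to base peak (0.400074) = 100: 48.9 : 100.0 : 74.5 : 23.8 : 2.8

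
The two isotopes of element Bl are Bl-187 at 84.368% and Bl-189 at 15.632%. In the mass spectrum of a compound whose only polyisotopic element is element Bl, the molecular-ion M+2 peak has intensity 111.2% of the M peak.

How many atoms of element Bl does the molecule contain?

6

The M+2/M ratio from n Bl atoms is n · q/p = n · 0.15632/0.84368.
n = 1.112 × 0.84368/0.15632 = 6.00 ≈ 6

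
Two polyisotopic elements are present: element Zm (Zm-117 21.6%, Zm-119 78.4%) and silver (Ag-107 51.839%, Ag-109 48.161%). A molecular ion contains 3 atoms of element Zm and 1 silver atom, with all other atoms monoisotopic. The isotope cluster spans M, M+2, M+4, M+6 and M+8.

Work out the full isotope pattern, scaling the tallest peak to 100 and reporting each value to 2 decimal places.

Element Zm pattern (n=3): 0.0100777 : 0.10973491 : 0.39829709 : 0.4818903
Silver pattern (n=1): 0.51839 : 0.48161
Convolve the two distributions (both contribute in 2-u steps):
  M: 0.0100777×0.51839 = 0.005224
  M+2: 0.0100777×0.48161 + 0.10973491×0.51839 = 0.061739
  M+4: 0.10973491×0.48161 + 0.39829709×0.51839 = 0.259323
  M+6: 0.39829709×0.48161 + 0.4818903×0.51839 = 0.441631
  M+8: 0.4818903×0.48161 = 0.232083
Scale to base peak (0.441631) = 100: 1.18 : 13.98 : 58.72 : 100.00 : 52.55

1.18 : 13.98 : 58.72 : 100.00 : 52.55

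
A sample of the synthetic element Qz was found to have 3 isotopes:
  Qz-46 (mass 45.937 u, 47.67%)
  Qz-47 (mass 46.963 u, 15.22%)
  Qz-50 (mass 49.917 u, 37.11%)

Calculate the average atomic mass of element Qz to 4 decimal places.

Ar = Σ fᵢ·mᵢ = 0.4767 × 45.937 + 0.1522 × 46.963 + 0.3711 × 49.917
= 21.89817 + 7.14777 + 18.52420 = 47.57014 u

47.5701 u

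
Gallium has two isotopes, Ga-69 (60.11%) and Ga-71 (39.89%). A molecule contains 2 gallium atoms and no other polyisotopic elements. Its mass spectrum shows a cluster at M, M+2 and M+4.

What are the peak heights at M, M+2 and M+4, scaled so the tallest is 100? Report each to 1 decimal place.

75.3 : 100.0 : 33.2

Expanding (0.6011 + 0.3989)^2:
P(M) = 0.6011^2 = 0.361321
P(M+2) = 2 × 0.6011^1 × 0.3989^1 = 0.479558
P(M+4) = 0.3989^2 = 0.159121
The M+2 peak is largest (0.479558); scaling to 100 gives 75.3 : 100.0 : 33.2.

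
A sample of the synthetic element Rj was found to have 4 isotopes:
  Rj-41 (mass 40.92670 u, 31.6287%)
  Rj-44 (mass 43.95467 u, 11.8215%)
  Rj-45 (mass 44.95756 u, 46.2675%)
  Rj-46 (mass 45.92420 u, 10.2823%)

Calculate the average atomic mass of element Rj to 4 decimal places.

43.6635 u

The abundance-weighted mean is 0.316287 × 40.92670 + 0.118215 × 43.95467 + 0.462675 × 44.95756 + 0.102823 × 45.92420
= 12.944583 + 5.196101 + 20.800739 + 4.722064 = 43.663487 u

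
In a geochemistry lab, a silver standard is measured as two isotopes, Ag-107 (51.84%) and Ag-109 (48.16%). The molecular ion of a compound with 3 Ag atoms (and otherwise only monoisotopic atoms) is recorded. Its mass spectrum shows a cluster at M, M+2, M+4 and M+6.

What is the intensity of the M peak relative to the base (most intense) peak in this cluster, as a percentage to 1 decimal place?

Binomial terms of (0.5184 + 0.4816)^3: M 0.1393, M+2 0.3883, M+4 0.3607, M+6 0.1117 → M+2 is the base peak.
P(M+2) = C(3,1) × 0.5184^2 × 0.4816^1 = 3 × 0.26873856 × 0.4816 = 0.388273 (base)
P(M) = C(3,0) × 0.5184^3 × 0.4816^0 = 1 × 0.13931407 × 1.0000 = 0.139314
Relative intensity = 0.139314 / 0.388273 × 100 = 35.9

35.9%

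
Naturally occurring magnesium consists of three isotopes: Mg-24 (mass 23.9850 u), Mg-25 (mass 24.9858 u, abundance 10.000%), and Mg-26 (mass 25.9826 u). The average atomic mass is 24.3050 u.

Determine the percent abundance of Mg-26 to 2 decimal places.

11.01%

The remaining 90.000% is split between Mg-24 (fraction x) and Mg-26 (fraction 0.90000 − x).
Substituting: 23.9850x + 25.9826(0.90000 − x) = 21.80642
(23.9850 − 25.9826)x = -1.57792  ⇒  x = 0.78991, y = 0.11009
Mg-24: 78.99%, Mg-26: 11.01%.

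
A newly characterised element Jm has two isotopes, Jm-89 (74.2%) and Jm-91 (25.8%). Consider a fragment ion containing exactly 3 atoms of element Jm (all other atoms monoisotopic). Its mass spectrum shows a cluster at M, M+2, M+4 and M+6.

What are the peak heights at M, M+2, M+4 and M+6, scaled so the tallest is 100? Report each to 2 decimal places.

95.87 : 100.00 : 34.77 : 4.03

The 3 Jm atoms are independent, so intensities follow the terms of (0.742 + 0.258)^3.
P(M) = 0.742^3 = 0.408518
P(M+2) = 3 × 0.742^2 × 0.258^1 = 0.426137
P(M+4) = 3 × 0.742^1 × 0.258^2 = 0.148171
P(M+6) = 0.258^3 = 0.017174
The M+2 peak is largest (0.426137); scaling to 100 gives 95.87 : 100.00 : 34.77 : 4.03.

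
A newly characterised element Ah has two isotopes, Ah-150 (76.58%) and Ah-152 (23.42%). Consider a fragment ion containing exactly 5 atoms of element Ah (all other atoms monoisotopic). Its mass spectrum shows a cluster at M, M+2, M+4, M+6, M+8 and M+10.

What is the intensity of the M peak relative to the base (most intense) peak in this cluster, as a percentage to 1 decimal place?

65.4%

(0.7658 + 0.2342)^5 gives M 0.2634, M+2 0.4027, M+4 0.2463, M+6 0.0753, M+8 0.0115, M+10 0.0007; the largest is M+2.
P(M+2) = C(5,1) × 0.7658^4 × 0.2342^1 = 5 × 0.34392318 × 0.2342 = 0.402734 (base)
P(M) = C(5,0) × 0.7658^5 × 0.2342^0 = 1 × 0.26337637 × 1.0000 = 0.263376
Relative intensity = 0.263376 / 0.402734 × 100 = 65.4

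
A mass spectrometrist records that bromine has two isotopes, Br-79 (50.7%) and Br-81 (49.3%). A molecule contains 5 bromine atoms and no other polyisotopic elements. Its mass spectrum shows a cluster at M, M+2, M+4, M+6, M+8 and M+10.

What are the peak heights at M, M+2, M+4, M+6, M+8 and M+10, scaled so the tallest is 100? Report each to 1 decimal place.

Expanding (0.507 + 0.493)^5:
P(M) = 0.507^5 = 0.033500
P(M+2) = 5 × 0.507^4 × 0.493^1 = 0.162873
P(M+4) = 10 × 0.507^3 × 0.493^2 = 0.316751
P(M+6) = 10 × 0.507^2 × 0.493^3 = 0.308004
P(M+8) = 5 × 0.507^1 × 0.493^4 = 0.149750
P(M+10) = 0.493^5 = 0.029123
The M+4 peak is largest (0.316751); scaling to 100 gives 10.6 : 51.4 : 100.0 : 97.2 : 47.3 : 9.2.

10.6 : 51.4 : 100.0 : 97.2 : 47.3 : 9.2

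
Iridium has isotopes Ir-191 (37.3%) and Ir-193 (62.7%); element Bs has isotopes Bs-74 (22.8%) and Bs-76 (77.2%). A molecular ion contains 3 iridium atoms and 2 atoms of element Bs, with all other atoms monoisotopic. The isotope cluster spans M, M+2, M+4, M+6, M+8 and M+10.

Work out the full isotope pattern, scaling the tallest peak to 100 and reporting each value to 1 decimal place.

0.8 : 9.1 : 41.8 : 92.7 : 100.0 : 42.1

Iridium pattern (n=3): 0.05189512 : 0.26170165 : 0.43991135 : 0.24649188
Element Bs pattern (n=2): 0.051984 : 0.352032 : 0.595984
Convolve the two distributions (both contribute in 2-u steps):
  M: 0.05189512×0.051984 = 0.002698
  M+2: 0.05189512×0.352032 + 0.26170165×0.051984 = 0.031873
  M+4: 0.05189512×0.595984 + 0.26170165×0.352032 + 0.43991135×0.051984 = 0.145924
  M+6: 0.26170165×0.595984 + 0.43991135×0.352032 + 0.24649188×0.051984 = 0.323647
  M+8: 0.43991135×0.595984 + 0.24649188×0.352032 = 0.348953
  M+10: 0.24649188×0.595984 = 0.146905
Scale to base peak (0.348953) = 100: 0.8 : 9.1 : 41.8 : 92.7 : 100.0 : 42.1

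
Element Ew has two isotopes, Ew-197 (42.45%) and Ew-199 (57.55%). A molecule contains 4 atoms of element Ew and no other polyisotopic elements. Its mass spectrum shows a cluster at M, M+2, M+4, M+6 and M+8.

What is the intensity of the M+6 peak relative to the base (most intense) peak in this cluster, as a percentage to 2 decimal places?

90.38%

Term probabilities: M 0.0325, M+2 0.1761, M+4 0.3581, M+6 0.3236, M+8 0.1097. Base peak = M+4.
P(M+4) = C(4,2) × 0.4245^2 × 0.5755^2 = 6 × 0.18020025 × 0.33120025 = 0.358094 (base)
P(M+6) = C(4,3) × 0.4245^1 × 0.5755^3 = 4 × 0.4245 × 0.19060574 = 0.323649
Relative intensity = 0.323649 / 0.358094 × 100 = 90.38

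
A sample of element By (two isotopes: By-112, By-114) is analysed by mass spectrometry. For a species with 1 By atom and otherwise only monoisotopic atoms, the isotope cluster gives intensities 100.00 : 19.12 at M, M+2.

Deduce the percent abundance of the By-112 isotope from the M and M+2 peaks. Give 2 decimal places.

83.95%

If p is the fraction of By that is By-112, then I(M+2)/I(M) = [C(1,1)·p^0·(1−p)] / p^1 = 1·(1−p)/p = 19.12/100.00 = 0.1912
(1−p)/p = 0.1912/1 = 0.1912  ⇒  p = 1/(1 + 0.1912) = 0.8395
By-112: 83.95%, By-114: 16.05%.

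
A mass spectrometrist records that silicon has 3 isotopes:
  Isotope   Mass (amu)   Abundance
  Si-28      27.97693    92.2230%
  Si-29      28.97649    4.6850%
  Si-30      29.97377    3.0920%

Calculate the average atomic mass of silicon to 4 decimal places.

Average mass = Σ (abundance × isotope mass) = 0.922230 × 27.97693 + 0.046850 × 28.97649 + 0.030920 × 29.97377
= 25.801164 + 1.357549 + 0.926789 = 28.085502 amu

28.0855 amu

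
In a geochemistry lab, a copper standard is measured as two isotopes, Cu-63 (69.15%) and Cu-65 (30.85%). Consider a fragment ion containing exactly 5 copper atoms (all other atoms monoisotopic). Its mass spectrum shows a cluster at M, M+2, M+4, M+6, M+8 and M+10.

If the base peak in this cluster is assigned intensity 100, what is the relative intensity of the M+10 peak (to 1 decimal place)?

(0.6915 + 0.3085)^5 gives M 0.1581, M+2 0.3527, M+4 0.3147, M+6 0.1404, M+8 0.0313, M+10 0.0028; the largest is M+2.
P(M+2) = C(5,1) × 0.6915^4 × 0.3085^1 = 5 × 0.2286487 × 0.3085 = 0.352691 (base)
P(M+10) = C(5,5) × 0.6915^0 × 0.3085^5 = 1 × 1.0000 × 0.00279432 = 0.002794
Relative intensity = 0.002794 / 0.352691 × 100 = 0.8

0.8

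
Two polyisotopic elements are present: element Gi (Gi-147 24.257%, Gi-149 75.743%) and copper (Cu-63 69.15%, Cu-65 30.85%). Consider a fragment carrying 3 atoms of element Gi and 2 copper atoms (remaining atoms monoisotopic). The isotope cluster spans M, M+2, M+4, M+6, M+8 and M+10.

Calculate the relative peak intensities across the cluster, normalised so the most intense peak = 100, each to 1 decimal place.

Element Gi pattern (n=3): 0.01427287 : 0.13370201 : 0.41748738 : 0.43453775
Copper pattern (n=2): 0.47817225 : 0.4266555 : 0.09517225
Convolve the two distributions (both contribute in 2-u steps):
  M: 0.01427287×0.47817225 = 0.006825
  M+2: 0.01427287×0.4266555 + 0.13370201×0.47817225 = 0.070022
  M+4: 0.01427287×0.09517225 + 0.13370201×0.4266555 + 0.41748738×0.47817225 = 0.258034
  M+6: 0.13370201×0.09517225 + 0.41748738×0.4266555 + 0.43453775×0.47817225 = 0.398632
  M+8: 0.41748738×0.09517225 + 0.43453775×0.4266555 = 0.225131
  M+10: 0.43453775×0.09517225 = 0.041356
Scale to base peak (0.398632) = 100: 1.7 : 17.6 : 64.7 : 100.0 : 56.5 : 10.4

1.7 : 17.6 : 64.7 : 100.0 : 56.5 : 10.4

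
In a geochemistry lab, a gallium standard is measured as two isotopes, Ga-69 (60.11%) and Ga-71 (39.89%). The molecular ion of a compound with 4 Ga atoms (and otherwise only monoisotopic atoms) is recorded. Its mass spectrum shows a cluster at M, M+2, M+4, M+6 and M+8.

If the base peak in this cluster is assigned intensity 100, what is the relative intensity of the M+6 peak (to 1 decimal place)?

44.0

(0.6011 + 0.3989)^4 gives M 0.1306, M+2 0.3465, M+4 0.3450, M+6 0.1526, M+8 0.0253; the largest is M+2.
P(M+2) = C(4,1) × 0.6011^3 × 0.3989^1 = 4 × 0.21719018 × 0.3989 = 0.346549 (base)
P(M+6) = C(4,3) × 0.6011^1 × 0.3989^3 = 4 × 0.6011 × 0.06347345 = 0.152616
Relative intensity = 0.152616 / 0.346549 × 100 = 44.0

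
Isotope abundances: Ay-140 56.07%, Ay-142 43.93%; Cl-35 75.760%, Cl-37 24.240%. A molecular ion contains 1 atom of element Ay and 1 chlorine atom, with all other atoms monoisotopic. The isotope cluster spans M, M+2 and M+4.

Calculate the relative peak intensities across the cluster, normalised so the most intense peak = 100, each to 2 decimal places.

90.63 : 100.00 : 22.72

Element Ay pattern (n=1): 0.5607 : 0.4393
Chlorine pattern (n=1): 0.7576 : 0.2424
Convolve the two distributions (both contribute in 2-u steps):
  M: 0.5607×0.7576 = 0.424786
  M+2: 0.5607×0.2424 + 0.4393×0.7576 = 0.468727
  M+4: 0.4393×0.2424 = 0.106486
Scale to base peak (0.468727) = 100: 90.63 : 100.00 : 22.72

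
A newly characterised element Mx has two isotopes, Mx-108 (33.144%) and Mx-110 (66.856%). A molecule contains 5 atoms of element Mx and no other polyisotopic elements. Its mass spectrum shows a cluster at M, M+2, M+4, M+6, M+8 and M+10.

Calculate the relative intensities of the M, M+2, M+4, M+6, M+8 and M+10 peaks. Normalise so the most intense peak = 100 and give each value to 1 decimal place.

1.2 : 12.2 : 49.2 : 99.2 : 100.0 : 40.3

The 5 Mx atoms are independent, so intensities follow the terms of (0.33144 + 0.66856)^5.
P(M) = 0.33144^5 = 0.004000
P(M+2) = 5 × 0.33144^4 × 0.66856^1 = 0.040339
P(M+4) = 10 × 0.33144^3 × 0.66856^2 = 0.162740
P(M+6) = 10 × 0.33144^2 × 0.66856^3 = 0.328270
P(M+8) = 5 × 0.33144^1 × 0.66856^4 = 0.331083
P(M+10) = 0.66856^5 = 0.133568
The M+8 peak is largest (0.331083); scaling to 100 gives 1.2 : 12.2 : 49.2 : 99.2 : 100.0 : 40.3.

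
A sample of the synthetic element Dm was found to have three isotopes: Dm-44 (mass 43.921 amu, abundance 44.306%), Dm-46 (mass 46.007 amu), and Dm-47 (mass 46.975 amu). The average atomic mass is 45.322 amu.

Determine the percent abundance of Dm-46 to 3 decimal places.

The remaining 55.694% is split between Dm-46 (fraction x) and Dm-47 (fraction 0.55694 − x).
Substituting: 46.007x + 46.975(0.55694 − x) = 25.86236174
(46.007 − 46.975)x = -0.29989476  ⇒  x = 0.30981, y = 0.24713
Dm-46: 30.981%, Dm-47: 24.713%.

30.981%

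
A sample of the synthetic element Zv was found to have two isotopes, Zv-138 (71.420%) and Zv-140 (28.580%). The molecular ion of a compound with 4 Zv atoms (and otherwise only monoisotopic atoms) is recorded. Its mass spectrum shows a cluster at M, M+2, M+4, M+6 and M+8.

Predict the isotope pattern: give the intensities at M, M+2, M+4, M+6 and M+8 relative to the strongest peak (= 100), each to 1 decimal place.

62.5 : 100.0 : 60.0 : 16.0 : 1.6

The 4 Zv atoms are independent, so intensities follow the terms of (0.71420 + 0.28580)^4.
P(M) = 0.71420^4 = 0.260183
P(M+2) = 4 × 0.71420^3 × 0.28580^1 = 0.416468
P(M+4) = 6 × 0.71420^2 × 0.28580^2 = 0.249986
P(M+6) = 4 × 0.71420^1 × 0.28580^3 = 0.066691
P(M+8) = 0.28580^4 = 0.006672
The M+2 peak is largest (0.416468); scaling to 100 gives 62.5 : 100.0 : 60.0 : 16.0 : 1.6.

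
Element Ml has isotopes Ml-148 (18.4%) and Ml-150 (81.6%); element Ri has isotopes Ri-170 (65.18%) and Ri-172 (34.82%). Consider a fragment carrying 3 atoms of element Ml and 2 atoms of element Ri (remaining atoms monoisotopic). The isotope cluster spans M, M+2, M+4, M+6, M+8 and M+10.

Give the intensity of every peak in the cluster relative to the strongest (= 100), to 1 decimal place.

Element Ml pattern (n=3): 0.0062295 : 0.08287949 : 0.36755251 : 0.5433385
Element Ri pattern (n=2): 0.42484324 : 0.45391352 : 0.12124324
Convolve the two distributions (both contribute in 2-u steps):
  M: 0.0062295×0.42484324 = 0.002647
  M+2: 0.0062295×0.45391352 + 0.08287949×0.42484324 = 0.038038
  M+4: 0.0062295×0.12124324 + 0.08287949×0.45391352 + 0.36755251×0.42484324 = 0.194528
  M+6: 0.08287949×0.12124324 + 0.36755251×0.45391352 + 0.5433385×0.42484324 = 0.407719
  M+8: 0.36755251×0.12124324 + 0.5433385×0.45391352 = 0.291192
  M+10: 0.5433385×0.12124324 = 0.065876
Scale to base peak (0.407719) = 100: 0.6 : 9.3 : 47.7 : 100.0 : 71.4 : 16.2

0.6 : 9.3 : 47.7 : 100.0 : 71.4 : 16.2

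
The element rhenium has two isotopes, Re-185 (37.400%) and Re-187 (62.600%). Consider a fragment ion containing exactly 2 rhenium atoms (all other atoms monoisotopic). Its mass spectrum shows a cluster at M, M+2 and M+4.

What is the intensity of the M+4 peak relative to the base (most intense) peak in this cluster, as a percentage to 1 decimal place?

83.7%

Term probabilities: M 0.1399, M+2 0.4682, M+4 0.3919. Base peak = M+2.
P(M+2) = C(2,1) × 0.37400^1 × 0.62600^1 = 2 × 0.3740 × 0.6260 = 0.468248 (base)
P(M+4) = C(2,2) × 0.37400^0 × 0.62600^2 = 1 × 1.0000 × 0.391876 = 0.391876
Relative intensity = 0.391876 / 0.468248 × 100 = 83.7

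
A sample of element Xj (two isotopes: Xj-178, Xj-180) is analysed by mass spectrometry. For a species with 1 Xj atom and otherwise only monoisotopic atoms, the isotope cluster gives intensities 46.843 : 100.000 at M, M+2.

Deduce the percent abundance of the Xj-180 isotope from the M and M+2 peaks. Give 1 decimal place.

68.1%

Write p for the Xj-178 fraction. I(M+2)/I(M) = [C(1,1)·p^0·(1−p)] / p^1 = 1·(1−p)/p = 100.000/46.843 = 2.1348
(1−p)/p = 2.1348/1 = 2.1348  ⇒  p = 1/(1 + 2.1348) = 0.3190
Xj-178: 31.9%, Xj-180: 68.1%.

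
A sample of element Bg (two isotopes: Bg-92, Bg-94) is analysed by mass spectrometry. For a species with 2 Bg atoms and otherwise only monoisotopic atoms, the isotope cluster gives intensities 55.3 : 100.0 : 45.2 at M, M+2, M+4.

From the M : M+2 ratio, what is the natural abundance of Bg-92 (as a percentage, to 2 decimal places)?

Write p for the Bg-92 fraction. I(M+2)/I(M) = [C(2,1)·p^1·(1−p)] / p^2 = 2·(1−p)/p = 100.0/55.3 = 1.8083
(1−p)/p = 1.8083/2 = 0.9042  ⇒  p = 1/(1 + 0.9042) = 0.5252
Bg-92: 52.52%, Bg-94: 47.48%.

52.52%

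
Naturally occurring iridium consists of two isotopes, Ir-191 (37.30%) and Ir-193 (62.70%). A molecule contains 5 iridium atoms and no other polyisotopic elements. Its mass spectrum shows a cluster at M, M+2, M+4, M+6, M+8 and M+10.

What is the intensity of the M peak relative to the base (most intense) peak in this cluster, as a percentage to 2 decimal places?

(0.3730 + 0.6270)^5 gives M 0.0072, M+2 0.0607, M+4 0.2040, M+6 0.3429, M+8 0.2882, M+10 0.0969; the largest is M+6.
P(M+6) = C(5,3) × 0.3730^2 × 0.6270^3 = 10 × 0.139129 × 0.24649188 = 0.342942 (base)
P(M) = C(5,0) × 0.3730^5 × 0.6270^0 = 1 × 0.00722012 × 1.0000 = 0.007220
Relative intensity = 0.007220 / 0.342942 × 100 = 2.11

2.11%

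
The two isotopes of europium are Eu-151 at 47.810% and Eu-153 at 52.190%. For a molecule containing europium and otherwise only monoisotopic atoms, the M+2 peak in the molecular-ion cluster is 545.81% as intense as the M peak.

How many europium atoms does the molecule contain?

5

For n independent Eu atoms, I(M+2)/I(M) = n · (abundance Eu-153) / (abundance Eu-151) = n · 0.52190/0.47810.
n = 5.4581 × 0.47810/0.52190 = 5.00 ≈ 5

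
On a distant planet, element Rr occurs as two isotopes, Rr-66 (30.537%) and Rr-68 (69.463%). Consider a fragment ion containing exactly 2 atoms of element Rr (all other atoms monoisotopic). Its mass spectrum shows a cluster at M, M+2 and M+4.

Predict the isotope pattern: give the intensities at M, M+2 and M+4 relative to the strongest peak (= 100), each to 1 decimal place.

19.3 : 87.9 : 100.0

Expanding (0.30537 + 0.69463)^2:
P(M) = 0.30537^2 = 0.093251
P(M+2) = 2 × 0.30537^1 × 0.69463^1 = 0.424238
P(M+4) = 0.69463^2 = 0.482511
The M+4 peak is largest (0.482511); scaling to 100 gives 19.3 : 87.9 : 100.0.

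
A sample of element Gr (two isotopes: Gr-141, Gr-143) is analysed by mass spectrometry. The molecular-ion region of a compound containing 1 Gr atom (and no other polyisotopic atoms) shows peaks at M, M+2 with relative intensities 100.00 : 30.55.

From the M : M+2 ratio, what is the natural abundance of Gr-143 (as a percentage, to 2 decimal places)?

23.40%

If p is the fraction of Gr that is Gr-141, then I(M+2)/I(M) = [C(1,1)·p^0·(1−p)] / p^1 = 1·(1−p)/p = 30.55/100.00 = 0.3055
(1−p)/p = 0.3055/1 = 0.3055  ⇒  p = 1/(1 + 0.3055) = 0.7660
Gr-141: 76.60%, Gr-143: 23.40%.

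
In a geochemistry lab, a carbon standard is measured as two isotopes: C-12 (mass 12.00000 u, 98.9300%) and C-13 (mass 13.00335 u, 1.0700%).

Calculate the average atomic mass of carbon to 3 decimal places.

Weight each isotope mass by its fractional abundance: 0.989300 × 12.00000 + 0.010700 × 13.00335
= 11.871600 + 0.139136 = 12.010736 u

12.011 u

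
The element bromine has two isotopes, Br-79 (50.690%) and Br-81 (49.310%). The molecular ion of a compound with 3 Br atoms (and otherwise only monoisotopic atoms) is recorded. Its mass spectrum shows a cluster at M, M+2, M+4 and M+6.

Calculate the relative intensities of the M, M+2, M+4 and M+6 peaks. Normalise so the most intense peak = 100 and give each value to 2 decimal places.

34.27 : 100.00 : 97.28 : 31.54

Each Br atom is independently Br-79 (p = 0.50690) or Br-81 (q = 0.49310); the cluster is the binomial expansion (p + q)^3.
P(M) = 0.50690^3 = 0.130247
P(M+2) = 3 × 0.50690^2 × 0.49310^1 = 0.380103
P(M+4) = 3 × 0.50690^1 × 0.49310^2 = 0.369755
P(M+6) = 0.49310^3 = 0.119896
The M+2 peak is largest (0.380103); scaling to 100 gives 34.27 : 100.00 : 97.28 : 31.54.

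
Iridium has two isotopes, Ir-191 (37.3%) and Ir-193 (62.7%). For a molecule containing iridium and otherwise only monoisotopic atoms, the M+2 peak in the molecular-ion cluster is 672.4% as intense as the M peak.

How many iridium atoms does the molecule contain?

4

For n independent Ir atoms, I(M+2)/I(M) = n · (abundance Ir-193) / (abundance Ir-191) = n · 0.627/0.373.
n = 6.724 × 0.373/0.627 = 4.00 ≈ 4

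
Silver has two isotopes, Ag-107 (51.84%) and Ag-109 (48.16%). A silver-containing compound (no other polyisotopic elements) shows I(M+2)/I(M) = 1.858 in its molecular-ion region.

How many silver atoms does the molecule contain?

The M+2/M ratio from n Ag atoms is n · q/p = n · 0.4816/0.5184.
n = 1.858 × 0.5184/0.4816 = 2.00 ≈ 2

2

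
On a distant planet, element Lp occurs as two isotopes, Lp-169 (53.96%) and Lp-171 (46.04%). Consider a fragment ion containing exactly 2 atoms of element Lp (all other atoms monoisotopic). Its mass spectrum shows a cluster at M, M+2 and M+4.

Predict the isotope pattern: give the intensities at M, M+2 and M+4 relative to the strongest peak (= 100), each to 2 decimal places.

58.60 : 100.00 : 42.66

Each Lp atom is independently Lp-169 (p = 0.5396) or Lp-171 (q = 0.4604); the cluster is the binomial expansion (p + q)^2.
P(M) = 0.5396^2 = 0.291168
P(M+2) = 2 × 0.5396^1 × 0.4604^1 = 0.496864
P(M+4) = 0.4604^2 = 0.211968
The M+2 peak is largest (0.496864); scaling to 100 gives 58.60 : 100.00 : 42.66.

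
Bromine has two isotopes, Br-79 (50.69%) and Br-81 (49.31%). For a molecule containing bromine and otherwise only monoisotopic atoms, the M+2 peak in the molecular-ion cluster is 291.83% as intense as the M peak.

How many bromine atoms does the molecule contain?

With n Br atoms, P(M+2)/P(M) = C(n,1)·p^(n−1)q / p^n = n·q/p = n · 0.4931/0.5069.
n = 2.9183 × 0.5069/0.4931 = 3.00 ≈ 3

3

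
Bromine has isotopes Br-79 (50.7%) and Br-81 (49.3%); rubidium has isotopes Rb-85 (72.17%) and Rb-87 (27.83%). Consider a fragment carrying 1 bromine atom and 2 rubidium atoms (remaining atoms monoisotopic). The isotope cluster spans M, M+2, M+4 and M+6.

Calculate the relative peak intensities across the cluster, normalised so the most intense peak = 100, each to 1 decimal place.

57.4 : 100.0 : 51.5 : 8.3

Bromine pattern (n=1): 0.5070 : 0.4930
Rubidium pattern (n=2): 0.52085089 : 0.40169822 : 0.07745089
Convolve the two distributions (both contribute in 2-u steps):
  M: 0.5070×0.52085089 = 0.264071
  M+2: 0.5070×0.40169822 + 0.4930×0.52085089 = 0.460440
  M+4: 0.5070×0.07745089 + 0.4930×0.40169822 = 0.237305
  M+6: 0.4930×0.07745089 = 0.038183
Scale to base peak (0.460440) = 100: 57.4 : 100.0 : 51.5 : 8.3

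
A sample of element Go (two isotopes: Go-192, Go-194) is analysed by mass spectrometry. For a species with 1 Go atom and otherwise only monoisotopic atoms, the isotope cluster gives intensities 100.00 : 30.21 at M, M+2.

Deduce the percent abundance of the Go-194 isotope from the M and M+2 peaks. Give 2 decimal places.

Let p = fractional abundance of Go-192. I(M+2)/I(M) = [C(1,1)·p^0·(1−p)] / p^1 = 1·(1−p)/p = 30.21/100.00 = 0.3021
(1−p)/p = 0.3021/1 = 0.3021  ⇒  p = 1/(1 + 0.3021) = 0.7680
Go-192: 76.80%, Go-194: 23.20%.

23.20%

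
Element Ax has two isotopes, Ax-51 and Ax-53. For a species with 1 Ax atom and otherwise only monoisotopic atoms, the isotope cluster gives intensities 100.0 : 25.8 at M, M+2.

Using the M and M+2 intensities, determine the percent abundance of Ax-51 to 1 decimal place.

Write p for the Ax-51 fraction. I(M+2)/I(M) = [C(1,1)·p^0·(1−p)] / p^1 = 1·(1−p)/p = 25.8/100.0 = 0.2580
(1−p)/p = 0.2580/1 = 0.2580  ⇒  p = 1/(1 + 0.2580) = 0.7949
Ax-51: 79.5%, Ax-53: 20.5%.

79.5%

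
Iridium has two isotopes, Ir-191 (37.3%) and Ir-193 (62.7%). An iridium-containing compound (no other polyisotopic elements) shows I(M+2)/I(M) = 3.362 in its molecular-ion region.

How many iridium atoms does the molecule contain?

With n Ir atoms, P(M+2)/P(M) = C(n,1)·p^(n−1)q / p^n = n·q/p = n · 0.627/0.373.
n = 3.362 × 0.373/0.627 = 2.00 ≈ 2

2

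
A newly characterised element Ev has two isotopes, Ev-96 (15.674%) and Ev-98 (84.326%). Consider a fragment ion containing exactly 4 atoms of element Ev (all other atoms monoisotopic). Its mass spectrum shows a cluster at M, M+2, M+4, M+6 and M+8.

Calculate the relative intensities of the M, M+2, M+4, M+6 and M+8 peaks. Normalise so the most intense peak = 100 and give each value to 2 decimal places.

Expanding (0.15674 + 0.84326)^4:
P(M) = 0.15674^4 = 0.000604
P(M+2) = 4 × 0.15674^3 × 0.84326^1 = 0.012989
P(M+4) = 6 × 0.15674^2 × 0.84326^2 = 0.104818
P(M+6) = 4 × 0.15674^1 × 0.84326^3 = 0.375945
P(M+8) = 0.84326^4 = 0.505645
The M+8 peak is largest (0.505645); scaling to 100 gives 0.12 : 2.57 : 20.73 : 74.35 : 100.00.

0.12 : 2.57 : 20.73 : 74.35 : 100.00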